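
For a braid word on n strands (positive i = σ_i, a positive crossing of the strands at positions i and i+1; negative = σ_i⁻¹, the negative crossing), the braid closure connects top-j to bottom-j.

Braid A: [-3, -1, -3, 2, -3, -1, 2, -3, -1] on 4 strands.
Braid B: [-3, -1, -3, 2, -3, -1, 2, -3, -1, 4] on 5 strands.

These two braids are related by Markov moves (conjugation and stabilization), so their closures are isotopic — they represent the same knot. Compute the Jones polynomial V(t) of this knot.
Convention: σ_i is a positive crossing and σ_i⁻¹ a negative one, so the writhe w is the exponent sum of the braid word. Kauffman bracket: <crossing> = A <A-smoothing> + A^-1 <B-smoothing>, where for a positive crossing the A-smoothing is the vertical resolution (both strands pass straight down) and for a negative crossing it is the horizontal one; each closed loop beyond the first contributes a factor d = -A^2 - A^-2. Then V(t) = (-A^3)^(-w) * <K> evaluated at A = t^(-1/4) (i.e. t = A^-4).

Markov-equivalent braids have isotopic closures, hence identical knot invariants. Strip the Markov moves from each word to reach a common short braid β, then compute V(t) once on β.
Braid A: s3^-1 s1^-1 s3^-1 s2 s3^-1 s1^-1 s2 s3^-1 s1^-1 on 4 strands has no conjugating prefix/suffix or stabilization to strip; take β = s3^-1 s1^-1 s3^-1 s2 s3^-1 s1^-1 s2 s3^-1 s1^-1.
Braid B: s3^-1 s1^-1 s3^-1 s2 s3^-1 s1^-1 s2 s3^-1 s1^-1 s4 on 5 strands reduces by inverse Markov moves (closure unchanged at each step):
  Destabilize: the word has the form β·s4 where s4 occurs only as the final letter (β ∈ B_4); drop it and the last strand → 4 strands.
Reduced to β = s3^-1 s1^-1 s3^-1 s2 s3^-1 s1^-1 s2 s3^-1 s1^-1 on 4 strands, 9 crossings.
Both give the same β = s3^-1 s1^-1 s3^-1 s2 s3^-1 s1^-1 s2 s3^-1 s1^-1 on 4 strands, so one state sum suffices:
Braid: s3^-1 s1^-1 s3^-1 s2 s3^-1 s1^-1 s2 s3^-1 s1^-1 on 4 strands, 9 crossings.
Writhe w = (#positive) - (#negative) = 2 - 7 = -5.
Computing the Kauffman bracket via state sum. There are 2^9 = 512 states.
Each crossing splits two ways (0=vertical, 1=horizontal). The state's weight is A^(#A-smoothings - #B-smoothings) * d^(loops - 1).
Tabulate the states by total A-exponent and number of loops L (A-exp: L × count):
  A^9: L=7 ×1
  A^7: L=6 ×9
  A^5: L=5 ×36
  A^3: L=4 ×83, L=6 ×1
  A^1: L=3 ×118, L=5 ×8
  A^-1: L=2 ×100, L=4 ×26
  A^-3: L=1 ×41, L=3 ×42, L=5 ×1
  A^-5: L=2 ×31, L=4 ×5
  A^-7: L=3 ×9
  A^-9: L=4 ×1
Each group contributes A^e * Σ count * d^(L-1):
Powers of d = -A^2 - A^-2: d^2 = A^4 + 2 + A^-4; d^3 = -A^6 - 3*A^2 - 3*A^-2 - A^-6; d^4 = A^8 + 4*A^4 + 6 + 4*A^-4 + A^-8; d^5 = -A^10 - 5*A^6 - 10*A^2 - 10*A^-2 - 5*A^-6 - A^-10; d^6 = A^12 + 6*A^8 + 15*A^4 + 20 + 15*A^-4 + 6*A^-8 + A^-12.
  A^9 * (d^6) = A^21 + 6*A^17 + 15*A^13 + 20*A^9 + 15*A^5 + 6*A + A^-3
  A^7 * (9*d^5) = -9*A^17 - 45*A^13 - 90*A^9 - 90*A^5 - 45*A - 9*A^-3
  A^5 * (36*d^4) = 36*A^13 + 144*A^9 + 216*A^5 + 144*A + 36*A^-3
  A^3 * (83*d^3 + d^5) = -A^13 - 88*A^9 - 259*A^5 - 259*A - 88*A^-3 - A^-7
  A^1 * (118*d^2 + 8*d^4) = 8*A^9 + 150*A^5 + 284*A + 150*A^-3 + 8*A^-7
  A^-1 * (100*d + 26*d^3) = -26*A^5 - 178*A - 178*A^-3 - 26*A^-7
  A^-3 * (41 + 42*d^2 + d^4) = A^5 + 46*A + 131*A^-3 + 46*A^-7 + A^-11
  A^-5 * (31*d + 5*d^3) = -5*A - 46*A^-3 - 46*A^-7 - 5*A^-11
  A^-7 * (9*d^2) = 9*A^-3 + 18*A^-7 + 9*A^-11
  A^-9 * (d^3) = -A^-3 - 3*A^-7 - 3*A^-11 - A^-15
Summing the groups: <K> = A^21 - 3*A^17 + 5*A^13 - 6*A^9 + 7*A^5 - 7*A + 5*A^-3 - 4*A^-7 + 2*A^-11 - A^-15
Normalise by the writhe: (-A^3)^(-w) = (-A^3)^(5) = -A^15, so f(A) = -A^15 * <K> = -A^36 + 3*A^32 - 5*A^28 + 6*A^24 - 7*A^20 + 7*A^16 - 5*A^12 + 4*A^8 - 2*A^4 + 1.
Substitute A = t^(-1/4), i.e. A^e → t^(-e/4): V(t) = 1 - 2*t^-1 + 4*t^-2 - 5*t^-3 + 7*t^-4 - 7*t^-5 + 6*t^-6 - 5*t^-7 + 3*t^-8 - t^-9

Answer: 1 - 2*t^-1 + 4*t^-2 - 5*t^-3 + 7*t^-4 - 7*t^-5 + 6*t^-6 - 5*t^-7 + 3*t^-8 - t^-9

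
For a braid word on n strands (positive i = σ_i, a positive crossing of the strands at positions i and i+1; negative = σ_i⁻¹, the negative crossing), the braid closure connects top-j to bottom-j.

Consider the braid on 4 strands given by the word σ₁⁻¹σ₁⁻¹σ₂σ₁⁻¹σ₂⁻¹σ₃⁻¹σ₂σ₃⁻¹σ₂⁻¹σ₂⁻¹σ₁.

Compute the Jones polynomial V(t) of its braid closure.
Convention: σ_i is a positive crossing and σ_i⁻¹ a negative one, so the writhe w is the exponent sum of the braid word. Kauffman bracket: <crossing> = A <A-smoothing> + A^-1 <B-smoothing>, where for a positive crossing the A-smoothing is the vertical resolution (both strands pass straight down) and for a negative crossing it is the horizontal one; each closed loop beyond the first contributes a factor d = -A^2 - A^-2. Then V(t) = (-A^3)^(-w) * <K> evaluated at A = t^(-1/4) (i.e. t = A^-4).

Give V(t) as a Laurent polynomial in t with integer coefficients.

t^-1 - 2*t^-2 + 3*t^-3 - 2*t^-4 + 3*t^-5 - 2*t^-6 + t^-7 - t^-8

Derivation:
The presented braid s1^-1 s1^-1 s2 s1^-1 s2^-1 s3^-1 s2 s3^-1 s2^-1 s2^-1 s1 on 4 strands reduces by inverse Markov moves (closure unchanged at each step):
  Deconjugate: the word is γ·β·γ⁻¹ with γ = s1^-1 (prefix) and γ⁻¹ = s1 (suffix); strip both.
Reduced to β = s1^-1 s2 s1^-1 s2^-1 s3^-1 s2 s3^-1 s2^-1 s2^-1 on 4 strands, 9 crossings.
Compute on β:
Braid: s1^-1 s2 s1^-1 s2^-1 s3^-1 s2 s3^-1 s2^-1 s2^-1 on 4 strands, 9 crossings.
Writhe w = (#positive) - (#negative) = 2 - 7 = -5.
State-sum expansion of <K>. There are 2^9 = 512 states.
For each crossing: s=0 is the vertical smoothing, s=1 horizontal. Crossing k contributes A^(sign_k * (1 - 2*s_k)); loop factor d = -A^2 - A^-2.
Tabulate the states by total A-exponent and number of loops L (A-exp: L × count):
  A^9: L=5 ×1
  A^7: L=4 ×9
  A^5: L=3 ×30, L=5 ×6
  A^3: L=2 ×45, L=4 ×37, L=6 ×2
  A^1: L=1 ×27, L=3 ×78, L=5 ×21
  A^-1: L=2 ×67, L=4 ×53, L=6 ×6
  A^-3: L=1 ×12, L=3 ×53, L=5 ×18, L=7 ×1
  A^-5: L=2 ×14, L=4 ×19, L=6 ×3
  A^-7: L=3 ×6, L=5 ×3
  A^-9: L=4 ×1
Each group contributes A^e * Σ count * d^(L-1):
Powers of d = -A^2 - A^-2: d^2 = A^4 + 2 + A^-4; d^3 = -A^6 - 3*A^2 - 3*A^-2 - A^-6; d^4 = A^8 + 4*A^4 + 6 + 4*A^-4 + A^-8; d^5 = -A^10 - 5*A^6 - 10*A^2 - 10*A^-2 - 5*A^-6 - A^-10; d^6 = A^12 + 6*A^8 + 15*A^4 + 20 + 15*A^-4 + 6*A^-8 + A^-12.
  A^9 * (d^4) = A^17 + 4*A^13 + 6*A^9 + 4*A^5 + A
  A^7 * (9*d^3) = -9*A^13 - 27*A^9 - 27*A^5 - 9*A
  A^5 * (30*d^2 + 6*d^4) = 6*A^13 + 54*A^9 + 96*A^5 + 54*A + 6*A^-3
  A^3 * (45*d + 37*d^3 + 2*d^5) = -2*A^13 - 47*A^9 - 176*A^5 - 176*A - 47*A^-3 - 2*A^-7
  A^1 * (27 + 78*d^2 + 21*d^4) = 21*A^9 + 162*A^5 + 309*A + 162*A^-3 + 21*A^-7
  A^-1 * (67*d + 53*d^3 + 6*d^5) = -6*A^9 - 83*A^5 - 286*A - 286*A^-3 - 83*A^-7 - 6*A^-11
  A^-3 * (12 + 53*d^2 + 18*d^4 + d^6) = A^9 + 24*A^5 + 140*A + 246*A^-3 + 140*A^-7 + 24*A^-11 + A^-15
  A^-5 * (14*d + 19*d^3 + 3*d^5) = -3*A^5 - 34*A - 101*A^-3 - 101*A^-7 - 34*A^-11 - 3*A^-15
  A^-7 * (6*d^2 + 3*d^4) = 3*A + 18*A^-3 + 30*A^-7 + 18*A^-11 + 3*A^-15
  A^-9 * (d^3) = -A^-3 - 3*A^-7 - 3*A^-11 - A^-15
Summing the groups: <K> = A^17 - A^13 + 2*A^9 - 3*A^5 + 2*A - 3*A^-3 + 2*A^-7 - A^-11
Normalise by the writhe: (-A^3)^(-w) = (-A^3)^(5) = -A^15, so f(A) = -A^15 * <K> = -A^32 + A^28 - 2*A^24 + 3*A^20 - 2*A^16 + 3*A^12 - 2*A^8 + A^4.
Substitute A = t^(-1/4), i.e. A^e → t^(-e/4): V(t) = t^-1 - 2*t^-2 + 3*t^-3 - 2*t^-4 + 3*t^-5 - 2*t^-6 + t^-7 - t^-8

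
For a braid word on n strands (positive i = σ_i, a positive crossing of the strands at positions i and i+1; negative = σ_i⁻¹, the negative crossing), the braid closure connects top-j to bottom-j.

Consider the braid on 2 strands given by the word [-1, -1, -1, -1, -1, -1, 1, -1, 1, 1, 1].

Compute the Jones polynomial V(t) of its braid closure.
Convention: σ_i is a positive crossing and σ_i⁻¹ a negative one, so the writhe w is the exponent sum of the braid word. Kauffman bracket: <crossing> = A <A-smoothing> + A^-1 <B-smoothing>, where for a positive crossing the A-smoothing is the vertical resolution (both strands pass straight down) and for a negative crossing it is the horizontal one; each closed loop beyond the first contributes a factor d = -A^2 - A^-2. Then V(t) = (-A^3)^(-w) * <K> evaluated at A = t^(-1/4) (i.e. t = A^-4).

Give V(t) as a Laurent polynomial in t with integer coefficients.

The presented braid s1^-1 s1^-1 s1^-1 s1^-1 s1^-1 s1^-1 s1 s1^-1 s1 s1 s1 on 2 strands reduces by inverse Markov moves (closure unchanged at each step):
  Deconjugate: the word is γ·β·γ⁻¹ with γ = s1^-1 s1^-1 (prefix) and γ⁻¹ = s1 s1 (suffix); strip both.
Reduced to β = s1^-1 s1^-1 s1^-1 s1^-1 s1 s1^-1 s1 on 2 strands, 7 crossings.
Compute on β:
First cancel adjacent σ_i σ_i⁻¹ pairs (Reidemeister II — same braid, same closure): s1^-1 s1^-1 s1^-1 s1^-1 s1 s1^-1 s1 → s1^-1 s1^-1 s1^-1.
Braid: s1^-1 s1^-1 s1^-1 on 2 strands, 3 crossings.
Writhe w = (#positive) - (#negative) = 0 - 3 = -3.
State-sum expansion of <K>. There are 2^3 = 8 states.
Each crossing splits two ways (0=vertical, 1=horizontal). The state's weight is A^(#A-smoothings - #B-smoothings) * d^(loops - 1).
  state 000: A-exp=-3, loops=2, term = A^-3 * d^1
  state 001: A-exp=-1, loops=1, term = A^-1 * d^0
  state 010: A-exp=-1, loops=1, term = A^-1 * d^0
  state 011: A-exp=+1, loops=2, term = A^1 * d^1
  state 100: A-exp=-1, loops=1, term = A^-1 * d^0
  state 101: A-exp=+1, loops=2, term = A^1 * d^1
  state 110: A-exp=+1, loops=2, term = A^1 * d^1
  state 111: A-exp=+3, loops=3, term = A^3 * d^2
Collect the terms by A-exponent (count of states per loop number):
Powers of d = -A^2 - A^-2: d^2 = A^4 + 2 + A^-4.
  A^3 * (d^2) = A^7 + 2*A^3 + A^-1
  A^1 * (3*d) = -3*A^3 - 3*A^-1
  A^-1 * (3) = 3*A^-1
  A^-3 * (d) = -A^-1 - A^-5
Summing the groups: <K> = A^7 - A^3 - A^-5
Normalise by the writhe: (-A^3)^(-w) = (-A^3)^(3) = -A^9, so f(A) = -A^9 * <K> = -A^16 + A^12 + A^4.
Substitute A = t^(-1/4), i.e. A^e → t^(-e/4): V(t) = t^-1 + t^-3 - t^-4

Answer: t^-1 + t^-3 - t^-4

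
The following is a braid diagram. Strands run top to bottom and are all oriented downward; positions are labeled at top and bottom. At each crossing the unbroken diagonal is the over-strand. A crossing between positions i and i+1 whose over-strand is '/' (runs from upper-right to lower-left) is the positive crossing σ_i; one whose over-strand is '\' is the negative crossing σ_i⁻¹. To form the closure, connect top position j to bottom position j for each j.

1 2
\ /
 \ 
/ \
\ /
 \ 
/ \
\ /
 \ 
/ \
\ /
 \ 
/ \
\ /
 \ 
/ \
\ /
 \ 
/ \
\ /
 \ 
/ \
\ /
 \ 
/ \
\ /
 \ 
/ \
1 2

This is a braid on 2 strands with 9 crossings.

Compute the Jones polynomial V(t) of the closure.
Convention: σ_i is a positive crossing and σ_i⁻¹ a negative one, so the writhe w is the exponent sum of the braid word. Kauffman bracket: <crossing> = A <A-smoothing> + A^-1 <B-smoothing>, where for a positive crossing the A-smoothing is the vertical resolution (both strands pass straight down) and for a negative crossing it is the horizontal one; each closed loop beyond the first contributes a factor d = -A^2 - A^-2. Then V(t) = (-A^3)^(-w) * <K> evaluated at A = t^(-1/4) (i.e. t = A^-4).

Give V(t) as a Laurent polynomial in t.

Reading the diagram top to bottom ('/'-over between positions i,i+1 = s_i, '\'-over = s_i^-1): braid word = s1^-1 s1^-1 s1^-1 s1^-1 s1^-1 s1^-1 s1^-1 s1^-1 s1^-1.
Braid: s1^-1 s1^-1 s1^-1 s1^-1 s1^-1 s1^-1 s1^-1 s1^-1 s1^-1 on 2 strands, 9 crossings.
Writhe w = (#positive) - (#negative) = 0 - 9 = -9.
Computing the Kauffman bracket via state sum. There are 2^9 = 512 states.
For each crossing: s=0 is the vertical smoothing, s=1 horizontal. Crossing k contributes A^(sign_k * (1 - 2*s_k)); loop factor d = -A^2 - A^-2.
Tabulate the states by total A-exponent and number of loops L (A-exp: L × count):
  A^9: L=9 ×1
  A^7: L=8 ×9
  A^5: L=7 ×36
  A^3: L=6 ×84
  A^1: L=5 ×126
  A^-1: L=4 ×126
  A^-3: L=3 ×84
  A^-5: L=2 ×36
  A^-7: L=1 ×9
  A^-9: L=2 ×1
Each group contributes A^e * Σ count * d^(L-1):
Powers of d = -A^2 - A^-2: d^2 = A^4 + 2 + A^-4; d^3 = -A^6 - 3*A^2 - 3*A^-2 - A^-6; d^4 = A^8 + 4*A^4 + 6 + 4*A^-4 + A^-8; d^5 = -A^10 - 5*A^6 - 10*A^2 - 10*A^-2 - 5*A^-6 - A^-10; d^6 = A^12 + 6*A^8 + 15*A^4 + 20 + 15*A^-4 + 6*A^-8 + A^-12; d^7 = -A^14 - 7*A^10 - 21*A^6 - 35*A^2 - 35*A^-2 - 21*A^-6 - 7*A^-10 - A^-14; d^8 = A^16 + 8*A^12 + 28*A^8 + 56*A^4 + 70 + 56*A^-4 + 28*A^-8 + 8*A^-12 + A^-16.
  A^9 * (d^8) = A^25 + 8*A^21 + 28*A^17 + 56*A^13 + 70*A^9 + 56*A^5 + 28*A + 8*A^-3 + A^-7
  A^7 * (9*d^7) = -9*A^21 - 63*A^17 - 189*A^13 - 315*A^9 - 315*A^5 - 189*A - 63*A^-3 - 9*A^-7
  A^5 * (36*d^6) = 36*A^17 + 216*A^13 + 540*A^9 + 720*A^5 + 540*A + 216*A^-3 + 36*A^-7
  A^3 * (84*d^5) = -84*A^13 - 420*A^9 - 840*A^5 - 840*A - 420*A^-3 - 84*A^-7
  A^1 * (126*d^4) = 126*A^9 + 504*A^5 + 756*A + 504*A^-3 + 126*A^-7
  A^-1 * (126*d^3) = -126*A^5 - 378*A - 378*A^-3 - 126*A^-7
  A^-3 * (84*d^2) = 84*A + 168*A^-3 + 84*A^-7
  A^-5 * (36*d) = -36*A^-3 - 36*A^-7
  A^-7 * (9) = 9*A^-7
  A^-9 * (d) = -A^-7 - A^-11
Summing the groups: <K> = A^25 - A^21 + A^17 - A^13 + A^9 - A^5 + A - A^-3 - A^-11
Normalise by the writhe: (-A^3)^(-w) = (-A^3)^(9) = -A^27, so f(A) = -A^27 * <K> = -A^52 + A^48 - A^44 + A^40 - A^36 + A^32 - A^28 + A^24 + A^16.
Substitute A = t^(-1/4), i.e. A^e → t^(-e/4): V(t) = t^-4 + t^-6 - t^-7 + t^-8 - t^-9 + t^-10 - t^-11 + t^-12 - t^-13

Answer: t^-4 + t^-6 - t^-7 + t^-8 - t^-9 + t^-10 - t^-11 + t^-12 - t^-13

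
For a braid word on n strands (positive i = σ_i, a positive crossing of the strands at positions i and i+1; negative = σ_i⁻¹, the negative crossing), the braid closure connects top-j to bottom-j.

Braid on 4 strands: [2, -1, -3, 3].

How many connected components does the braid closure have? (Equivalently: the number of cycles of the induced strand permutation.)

2

Derivation:
Track the strand permutation on 4 strands, starting from identity.
  step 1: s2 swaps positions 2,3 -> [1 3 2 4]
  step 2: s1^-1 swaps positions 1,2 -> [3 1 2 4]
  step 3: s3^-1 swaps positions 3,4 -> [3 1 4 2]
  step 4: s3 swaps positions 3,4 -> [3 1 2 4]
Final permutation (position -> original strand): [3 1 2 4]
Closure components = cycle count of this permutation = 2.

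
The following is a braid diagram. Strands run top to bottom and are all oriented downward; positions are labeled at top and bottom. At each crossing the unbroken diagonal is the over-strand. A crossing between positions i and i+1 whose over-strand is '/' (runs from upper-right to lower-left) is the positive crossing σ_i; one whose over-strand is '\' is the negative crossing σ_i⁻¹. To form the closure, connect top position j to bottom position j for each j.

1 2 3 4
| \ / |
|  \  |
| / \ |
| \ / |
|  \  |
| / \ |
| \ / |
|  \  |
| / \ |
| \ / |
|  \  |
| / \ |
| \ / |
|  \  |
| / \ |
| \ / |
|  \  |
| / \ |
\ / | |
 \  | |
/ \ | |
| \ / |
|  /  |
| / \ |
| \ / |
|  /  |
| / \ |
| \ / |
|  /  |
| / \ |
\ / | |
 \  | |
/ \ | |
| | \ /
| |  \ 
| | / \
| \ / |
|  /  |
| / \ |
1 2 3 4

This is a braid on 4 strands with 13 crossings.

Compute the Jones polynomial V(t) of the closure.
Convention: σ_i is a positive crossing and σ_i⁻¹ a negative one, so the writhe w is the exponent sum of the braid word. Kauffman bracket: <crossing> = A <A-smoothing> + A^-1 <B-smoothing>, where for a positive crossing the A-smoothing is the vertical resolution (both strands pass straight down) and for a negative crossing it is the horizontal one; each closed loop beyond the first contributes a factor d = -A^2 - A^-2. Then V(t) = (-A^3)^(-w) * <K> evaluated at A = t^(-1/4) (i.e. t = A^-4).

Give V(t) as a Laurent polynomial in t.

Reading the diagram top to bottom ('/'-over between positions i,i+1 = s_i, '\'-over = s_i^-1): braid word = s2^-1 s2^-1 s2^-1 s2^-1 s2^-1 s2^-1 s1^-1 s2 s2 s2 s1^-1 s3^-1 s2.
The presented braid s2^-1 s2^-1 s2^-1 s2^-1 s2^-1 s2^-1 s1^-1 s2 s2 s2 s1^-1 s3^-1 s2 on 4 strands reduces by inverse Markov moves (closure unchanged at each step):
  Deconjugate: the word is γ·β·γ⁻¹ with γ = s2^-1 (prefix) and γ⁻¹ = s2 (suffix); strip both.
  Destabilize: the word has the form β·s3^-1 where s3^-1 occurs only as the final letter (β ∈ B_3); drop it and the last strand → 3 strands.
Reduced to β = s2^-1 s2^-1 s2^-1 s2^-1 s2^-1 s1^-1 s2 s2 s2 s1^-1 on 3 strands, 10 crossings.
Compute on β:
Braid: s2^-1 s2^-1 s2^-1 s2^-1 s2^-1 s1^-1 s2 s2 s2 s1^-1 on 3 strands, 10 crossings.
Writhe w = (#positive) - (#negative) = 3 - 7 = -4.
Enumerate smoothing states for the bracket polynomial. There are 2^10 = 1024 states.
Smooth each crossing (0=||, 1=⌣⌢); contribution A^(Σ sign_k(1-2s_k)) * d^(L-1).
Tabulate the states by total A-exponent and number of loops L (A-exp: L × count):
  A^10: L=6 ×1
  A^8: L=5 ×10
  A^6: L=4 ×35, L=6 ×10
  A^4: L=3 ×60, L=5 ×50, L=7 ×10
  A^2: L=2 ×55, L=4 ×100, L=6 ×50, L=8 ×5
  A^0: L=1 ×25, L=3 ×101, L=5 ×100, L=7 ×25, L=9 ×1
  A^-2: L=2 ×55, L=4 ×100, L=6 ×50, L=8 ×5
  A^-4: L=1 ×6, L=3 ×54, L=5 ×50, L=7 ×10
  A^-6: L=2 ×9, L=4 ×26, L=6 ×10
  A^-8: L=3 ×5, L=5 ×5
  A^-10: L=4 ×1
Each group contributes A^e * Σ count * d^(L-1):
Powers of d = -A^2 - A^-2: d^2 = A^4 + 2 + A^-4; d^3 = -A^6 - 3*A^2 - 3*A^-2 - A^-6; d^4 = A^8 + 4*A^4 + 6 + 4*A^-4 + A^-8; d^5 = -A^10 - 5*A^6 - 10*A^2 - 10*A^-2 - 5*A^-6 - A^-10; d^6 = A^12 + 6*A^8 + 15*A^4 + 20 + 15*A^-4 + 6*A^-8 + A^-12; d^7 = -A^14 - 7*A^10 - 21*A^6 - 35*A^2 - 35*A^-2 - 21*A^-6 - 7*A^-10 - A^-14; d^8 = A^16 + 8*A^12 + 28*A^8 + 56*A^4 + 70 + 56*A^-4 + 28*A^-8 + 8*A^-12 + A^-16.
  A^10 * (d^5) = -A^20 - 5*A^16 - 10*A^12 - 10*A^8 - 5*A^4 - 1
  A^8 * (10*d^4) = 10*A^16 + 40*A^12 + 60*A^8 + 40*A^4 + 10
  A^6 * (35*d^3 + 10*d^5) = -10*A^16 - 85*A^12 - 205*A^8 - 205*A^4 - 85 - 10*A^-4
  A^4 * (60*d^2 + 50*d^4 + 10*d^6) = 10*A^16 + 110*A^12 + 410*A^8 + 620*A^4 + 410 + 110*A^-4 + 10*A^-8
  A^2 * (55*d + 100*d^3 + 50*d^5 + 5*d^7) = -5*A^16 - 85*A^12 - 455*A^8 - 1030*A^4 - 1030 - 455*A^-4 - 85*A^-8 - 5*A^-12
  A^0 * (25 + 101*d^2 + 100*d^4 + 25*d^6 + d^8) = A^16 + 33*A^12 + 278*A^8 + 932*A^4 + 1397 + 932*A^-4 + 278*A^-8 + 33*A^-12 + A^-16
  A^-2 * (55*d + 100*d^3 + 50*d^5 + 5*d^7) = -5*A^12 - 85*A^8 - 455*A^4 - 1030 - 1030*A^-4 - 455*A^-8 - 85*A^-12 - 5*A^-16
  A^-4 * (6 + 54*d^2 + 50*d^4 + 10*d^6) = 10*A^8 + 110*A^4 + 404 + 614*A^-4 + 404*A^-8 + 110*A^-12 + 10*A^-16
  A^-6 * (9*d + 26*d^3 + 10*d^5) = -10*A^4 - 76 - 187*A^-4 - 187*A^-8 - 76*A^-12 - 10*A^-16
  A^-8 * (5*d^2 + 5*d^4) = 5 + 25*A^-4 + 40*A^-8 + 25*A^-12 + 5*A^-16
  A^-10 * (d^3) = -A^-4 - 3*A^-8 - 3*A^-12 - A^-16
Summing the groups: <K> = -A^20 + A^16 - 2*A^12 + 3*A^8 - 3*A^4 + 4 - 2*A^-4 + 2*A^-8 - A^-12
Normalise by the writhe: (-A^3)^(-w) = (-A^3)^(4) = A^12, so f(A) = A^12 * <K> = -A^32 + A^28 - 2*A^24 + 3*A^20 - 3*A^16 + 4*A^12 - 2*A^8 + 2*A^4 - 1.
Substitute A = t^(-1/4), i.e. A^e → t^(-e/4): V(t) = -1 + 2*t^-1 - 2*t^-2 + 4*t^-3 - 3*t^-4 + 3*t^-5 - 2*t^-6 + t^-7 - t^-8

Answer: -1 + 2*t^-1 - 2*t^-2 + 4*t^-3 - 3*t^-4 + 3*t^-5 - 2*t^-6 + t^-7 - t^-8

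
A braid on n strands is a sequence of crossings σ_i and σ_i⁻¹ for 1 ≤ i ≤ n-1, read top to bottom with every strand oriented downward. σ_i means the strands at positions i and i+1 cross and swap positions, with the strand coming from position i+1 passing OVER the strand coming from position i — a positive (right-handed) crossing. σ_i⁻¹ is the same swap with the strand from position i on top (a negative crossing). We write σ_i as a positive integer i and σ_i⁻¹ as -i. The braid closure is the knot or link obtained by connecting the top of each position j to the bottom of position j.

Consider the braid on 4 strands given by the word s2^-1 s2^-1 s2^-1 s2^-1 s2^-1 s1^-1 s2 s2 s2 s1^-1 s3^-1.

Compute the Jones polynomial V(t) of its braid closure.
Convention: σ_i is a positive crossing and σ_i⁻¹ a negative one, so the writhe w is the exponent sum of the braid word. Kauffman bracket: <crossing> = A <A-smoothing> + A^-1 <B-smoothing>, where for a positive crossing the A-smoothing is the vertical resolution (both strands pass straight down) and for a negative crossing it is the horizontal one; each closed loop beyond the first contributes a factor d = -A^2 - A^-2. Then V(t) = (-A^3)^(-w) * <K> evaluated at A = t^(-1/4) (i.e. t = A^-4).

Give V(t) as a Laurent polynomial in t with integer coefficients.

The presented braid s2^-1 s2^-1 s2^-1 s2^-1 s2^-1 s1^-1 s2 s2 s2 s1^-1 s3^-1 on 4 strands reduces by inverse Markov moves (closure unchanged at each step):
  Destabilize: the word has the form β·s3^-1 where s3^-1 occurs only as the final letter (β ∈ B_3); drop it and the last strand → 3 strands.
Reduced to β = s2^-1 s2^-1 s2^-1 s2^-1 s2^-1 s1^-1 s2 s2 s2 s1^-1 on 3 strands, 10 crossings.
Compute on β:
Braid: s2^-1 s2^-1 s2^-1 s2^-1 s2^-1 s1^-1 s2 s2 s2 s1^-1 on 3 strands, 10 crossings.
Writhe w = (#positive) - (#negative) = 3 - 7 = -4.
State-sum expansion of <K>. There are 2^10 = 1024 states.
Each crossing splits two ways (0=vertical, 1=horizontal). The state's weight is A^(#A-smoothings - #B-smoothings) * d^(loops - 1).
Tabulate the states by total A-exponent and number of loops L (A-exp: L × count):
  A^10: L=6 ×1
  A^8: L=5 ×10
  A^6: L=4 ×35, L=6 ×10
  A^4: L=3 ×60, L=5 ×50, L=7 ×10
  A^2: L=2 ×55, L=4 ×100, L=6 ×50, L=8 ×5
  A^0: L=1 ×25, L=3 ×101, L=5 ×100, L=7 ×25, L=9 ×1
  A^-2: L=2 ×55, L=4 ×100, L=6 ×50, L=8 ×5
  A^-4: L=1 ×6, L=3 ×54, L=5 ×50, L=7 ×10
  A^-6: L=2 ×9, L=4 ×26, L=6 ×10
  A^-8: L=3 ×5, L=5 ×5
  A^-10: L=4 ×1
Each group contributes A^e * Σ count * d^(L-1):
Powers of d = -A^2 - A^-2: d^2 = A^4 + 2 + A^-4; d^3 = -A^6 - 3*A^2 - 3*A^-2 - A^-6; d^4 = A^8 + 4*A^4 + 6 + 4*A^-4 + A^-8; d^5 = -A^10 - 5*A^6 - 10*A^2 - 10*A^-2 - 5*A^-6 - A^-10; d^6 = A^12 + 6*A^8 + 15*A^4 + 20 + 15*A^-4 + 6*A^-8 + A^-12; d^7 = -A^14 - 7*A^10 - 21*A^6 - 35*A^2 - 35*A^-2 - 21*A^-6 - 7*A^-10 - A^-14; d^8 = A^16 + 8*A^12 + 28*A^8 + 56*A^4 + 70 + 56*A^-4 + 28*A^-8 + 8*A^-12 + A^-16.
  A^10 * (d^5) = -A^20 - 5*A^16 - 10*A^12 - 10*A^8 - 5*A^4 - 1
  A^8 * (10*d^4) = 10*A^16 + 40*A^12 + 60*A^8 + 40*A^4 + 10
  A^6 * (35*d^3 + 10*d^5) = -10*A^16 - 85*A^12 - 205*A^8 - 205*A^4 - 85 - 10*A^-4
  A^4 * (60*d^2 + 50*d^4 + 10*d^6) = 10*A^16 + 110*A^12 + 410*A^8 + 620*A^4 + 410 + 110*A^-4 + 10*A^-8
  A^2 * (55*d + 100*d^3 + 50*d^5 + 5*d^7) = -5*A^16 - 85*A^12 - 455*A^8 - 1030*A^4 - 1030 - 455*A^-4 - 85*A^-8 - 5*A^-12
  A^0 * (25 + 101*d^2 + 100*d^4 + 25*d^6 + d^8) = A^16 + 33*A^12 + 278*A^8 + 932*A^4 + 1397 + 932*A^-4 + 278*A^-8 + 33*A^-12 + A^-16
  A^-2 * (55*d + 100*d^3 + 50*d^5 + 5*d^7) = -5*A^12 - 85*A^8 - 455*A^4 - 1030 - 1030*A^-4 - 455*A^-8 - 85*A^-12 - 5*A^-16
  A^-4 * (6 + 54*d^2 + 50*d^4 + 10*d^6) = 10*A^8 + 110*A^4 + 404 + 614*A^-4 + 404*A^-8 + 110*A^-12 + 10*A^-16
  A^-6 * (9*d + 26*d^3 + 10*d^5) = -10*A^4 - 76 - 187*A^-4 - 187*A^-8 - 76*A^-12 - 10*A^-16
  A^-8 * (5*d^2 + 5*d^4) = 5 + 25*A^-4 + 40*A^-8 + 25*A^-12 + 5*A^-16
  A^-10 * (d^3) = -A^-4 - 3*A^-8 - 3*A^-12 - A^-16
Summing the groups: <K> = -A^20 + A^16 - 2*A^12 + 3*A^8 - 3*A^4 + 4 - 2*A^-4 + 2*A^-8 - A^-12
Normalise by the writhe: (-A^3)^(-w) = (-A^3)^(4) = A^12, so f(A) = A^12 * <K> = -A^32 + A^28 - 2*A^24 + 3*A^20 - 3*A^16 + 4*A^12 - 2*A^8 + 2*A^4 - 1.
Substitute A = t^(-1/4), i.e. A^e → t^(-e/4): V(t) = -1 + 2*t^-1 - 2*t^-2 + 4*t^-3 - 3*t^-4 + 3*t^-5 - 2*t^-6 + t^-7 - t^-8

Answer: -1 + 2*t^-1 - 2*t^-2 + 4*t^-3 - 3*t^-4 + 3*t^-5 - 2*t^-6 + t^-7 - t^-8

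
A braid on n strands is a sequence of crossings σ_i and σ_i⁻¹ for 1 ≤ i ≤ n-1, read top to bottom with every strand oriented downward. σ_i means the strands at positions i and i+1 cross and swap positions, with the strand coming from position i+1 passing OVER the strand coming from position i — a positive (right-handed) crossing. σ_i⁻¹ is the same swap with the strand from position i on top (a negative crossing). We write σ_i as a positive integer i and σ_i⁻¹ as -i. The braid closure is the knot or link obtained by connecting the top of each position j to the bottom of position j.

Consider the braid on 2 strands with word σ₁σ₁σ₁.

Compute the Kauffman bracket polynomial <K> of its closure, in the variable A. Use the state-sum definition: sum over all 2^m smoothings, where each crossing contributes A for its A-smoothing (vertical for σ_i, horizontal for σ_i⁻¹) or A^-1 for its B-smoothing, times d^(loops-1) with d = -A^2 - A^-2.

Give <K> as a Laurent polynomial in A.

Braid: s1 s1 s1 on 2 strands, 3 crossings.
Writhe w = (#positive) - (#negative) = 3 - 0 = 3.
State-sum expansion of <K>. There are 2^3 = 8 states.
For each crossing: s=0 is the vertical smoothing, s=1 horizontal. Crossing k contributes A^(sign_k * (1 - 2*s_k)); loop factor d = -A^2 - A^-2.
  state 000: A-exp=+3, loops=2, term = A^3 * d^1
  state 001: A-exp=+1, loops=1, term = A^1 * d^0
  state 010: A-exp=+1, loops=1, term = A^1 * d^0
  state 011: A-exp=-1, loops=2, term = A^-1 * d^1
  state 100: A-exp=+1, loops=1, term = A^1 * d^0
  state 101: A-exp=-1, loops=2, term = A^-1 * d^1
  state 110: A-exp=-1, loops=2, term = A^-1 * d^1
  state 111: A-exp=-3, loops=3, term = A^-3 * d^2
Collect the terms by A-exponent (count of states per loop number):
Powers of d = -A^2 - A^-2: d^2 = A^4 + 2 + A^-4.
  A^3 * (d) = -A^5 - A
  A^1 * (3) = 3*A
  A^-1 * (3*d) = -3*A - 3*A^-3
  A^-3 * (d^2) = A + 2*A^-3 + A^-7
Summing the groups: <K> = -A^5 - A^-3 + A^-7

Answer: -A^5 - A^-3 + A^-7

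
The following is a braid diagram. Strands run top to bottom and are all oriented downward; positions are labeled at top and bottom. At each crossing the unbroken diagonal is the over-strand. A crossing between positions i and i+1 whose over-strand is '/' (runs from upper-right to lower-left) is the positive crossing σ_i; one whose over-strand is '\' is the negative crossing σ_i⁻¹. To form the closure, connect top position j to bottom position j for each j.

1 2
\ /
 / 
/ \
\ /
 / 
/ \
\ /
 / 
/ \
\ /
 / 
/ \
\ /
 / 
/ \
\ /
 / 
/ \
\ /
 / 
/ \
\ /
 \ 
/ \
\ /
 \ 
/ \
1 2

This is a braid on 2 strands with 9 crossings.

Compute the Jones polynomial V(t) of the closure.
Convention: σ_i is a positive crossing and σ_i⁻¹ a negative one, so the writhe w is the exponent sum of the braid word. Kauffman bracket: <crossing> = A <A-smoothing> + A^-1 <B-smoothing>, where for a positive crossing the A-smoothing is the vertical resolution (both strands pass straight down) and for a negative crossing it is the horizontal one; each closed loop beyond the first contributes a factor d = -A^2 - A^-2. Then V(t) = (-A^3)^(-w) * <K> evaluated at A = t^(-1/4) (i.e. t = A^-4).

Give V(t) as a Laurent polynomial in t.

Reading the diagram top to bottom ('/'-over between positions i,i+1 = s_i, '\'-over = s_i^-1): braid word = s1 s1 s1 s1 s1 s1 s1 s1^-1 s1^-1.
The presented braid s1 s1 s1 s1 s1 s1 s1 s1^-1 s1^-1 on 2 strands reduces by inverse Markov moves (closure unchanged at each step):
  Deconjugate: the word is γ·β·γ⁻¹ with γ = s1 s1 (prefix) and γ⁻¹ = s1^-1 s1^-1 (suffix); strip both.
Reduced to β = s1 s1 s1 s1 s1 on 2 strands, 5 crossings.
Compute on β:
Braid: s1 s1 s1 s1 s1 on 2 strands, 5 crossings.
Writhe w = (#positive) - (#negative) = 5 - 0 = 5.
Enumerate smoothing states for the bracket polynomial. There are 2^5 = 32 states.
For each crossing: s=0 is the vertical smoothing, s=1 horizontal. Crossing k contributes A^(sign_k * (1 - 2*s_k)); loop factor d = -A^2 - A^-2.
  state 00000: A-exp=+5, loops=2, term = A^5 * d^1
  state 00001: A-exp=+3, loops=1, term = A^3 * d^0
  state 00010: A-exp=+3, loops=1, term = A^3 * d^0
  state 00011: A-exp=+1, loops=2, term = A^1 * d^1
  state 00100: A-exp=+3, loops=1, term = A^3 * d^0
  state 00101: A-exp=+1, loops=2, term = A^1 * d^1
  state 00110: A-exp=+1, loops=2, term = A^1 * d^1
  state 00111: A-exp=-1, loops=3, term = A^-1 * d^2
  state 01000: A-exp=+3, loops=1, term = A^3 * d^0
  state 01001: A-exp=+1, loops=2, term = A^1 * d^1
  state 01010: A-exp=+1, loops=2, term = A^1 * d^1
  state 01011: A-exp=-1, loops=3, term = A^-1 * d^2
  state 01100: A-exp=+1, loops=2, term = A^1 * d^1
  state 01101: A-exp=-1, loops=3, term = A^-1 * d^2
  state 01110: A-exp=-1, loops=3, term = A^-1 * d^2
  state 01111: A-exp=-3, loops=4, term = A^-3 * d^3
  state 10000: A-exp=+3, loops=1, term = A^3 * d^0
  state 10001: A-exp=+1, loops=2, term = A^1 * d^1
  state 10010: A-exp=+1, loops=2, term = A^1 * d^1
  state 10011: A-exp=-1, loops=3, term = A^-1 * d^2
  state 10100: A-exp=+1, loops=2, term = A^1 * d^1
  state 10101: A-exp=-1, loops=3, term = A^-1 * d^2
  state 10110: A-exp=-1, loops=3, term = A^-1 * d^2
  state 10111: A-exp=-3, loops=4, term = A^-3 * d^3
  state 11000: A-exp=+1, loops=2, term = A^1 * d^1
  state 11001: A-exp=-1, loops=3, term = A^-1 * d^2
  state 11010: A-exp=-1, loops=3, term = A^-1 * d^2
  state 11011: A-exp=-3, loops=4, term = A^-3 * d^3
  state 11100: A-exp=-1, loops=3, term = A^-1 * d^2
  state 11101: A-exp=-3, loops=4, term = A^-3 * d^3
  state 11110: A-exp=-3, loops=4, term = A^-3 * d^3
  state 11111: A-exp=-5, loops=5, term = A^-5 * d^4
Collect the terms by A-exponent (count of states per loop number):
Powers of d = -A^2 - A^-2: d^2 = A^4 + 2 + A^-4; d^3 = -A^6 - 3*A^2 - 3*A^-2 - A^-6; d^4 = A^8 + 4*A^4 + 6 + 4*A^-4 + A^-8.
  A^5 * (d) = -A^7 - A^3
  A^3 * (5) = 5*A^3
  A^1 * (10*d) = -10*A^3 - 10*A^-1
  A^-1 * (10*d^2) = 10*A^3 + 20*A^-1 + 10*A^-5
  A^-3 * (5*d^3) = -5*A^3 - 15*A^-1 - 15*A^-5 - 5*A^-9
  A^-5 * (d^4) = A^3 + 4*A^-1 + 6*A^-5 + 4*A^-9 + A^-13
Summing the groups: <K> = -A^7 - A^-1 + A^-5 - A^-9 + A^-13
Normalise by the writhe: (-A^3)^(-w) = (-A^3)^(-5) = -A^-15, so f(A) = -A^-15 * <K> = A^-8 + A^-16 - A^-20 + A^-24 - A^-28.
Substitute A = t^(-1/4), i.e. A^e → t^(-e/4): V(t) = -t^7 + t^6 - t^5 + t^4 + t^2

Answer: -t^7 + t^6 - t^5 + t^4 + t^2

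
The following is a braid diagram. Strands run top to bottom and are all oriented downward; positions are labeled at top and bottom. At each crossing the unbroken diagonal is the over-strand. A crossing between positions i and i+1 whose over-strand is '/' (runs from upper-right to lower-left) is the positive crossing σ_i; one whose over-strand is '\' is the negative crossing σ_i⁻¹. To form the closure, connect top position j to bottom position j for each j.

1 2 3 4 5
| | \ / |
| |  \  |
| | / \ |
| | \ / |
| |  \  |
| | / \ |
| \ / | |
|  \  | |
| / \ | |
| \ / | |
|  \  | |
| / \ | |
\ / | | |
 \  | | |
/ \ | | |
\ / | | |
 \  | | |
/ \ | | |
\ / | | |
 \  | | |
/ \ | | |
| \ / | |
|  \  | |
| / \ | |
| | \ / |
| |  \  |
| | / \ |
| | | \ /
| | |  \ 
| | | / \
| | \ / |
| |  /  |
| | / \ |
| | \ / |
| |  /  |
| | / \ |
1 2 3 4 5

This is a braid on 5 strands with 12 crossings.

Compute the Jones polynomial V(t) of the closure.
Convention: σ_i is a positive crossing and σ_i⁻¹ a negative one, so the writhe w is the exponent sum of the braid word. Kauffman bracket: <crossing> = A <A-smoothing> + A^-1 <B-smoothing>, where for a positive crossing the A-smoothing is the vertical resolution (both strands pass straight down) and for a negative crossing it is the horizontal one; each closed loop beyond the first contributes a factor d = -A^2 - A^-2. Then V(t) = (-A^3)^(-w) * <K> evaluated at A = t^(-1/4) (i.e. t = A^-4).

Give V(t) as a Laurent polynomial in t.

t^-2 + 2*t^-4 - 2*t^-5 + t^-6 - 2*t^-7 + t^-8

Derivation:
Reading the diagram top to bottom ('/'-over between positions i,i+1 = s_i, '\'-over = s_i^-1): braid word = s3^-1 s3^-1 s2^-1 s2^-1 s1^-1 s1^-1 s1^-1 s2^-1 s3^-1 s4^-1 s3 s3.
The presented braid s3^-1 s3^-1 s2^-1 s2^-1 s1^-1 s1^-1 s1^-1 s2^-1 s3^-1 s4^-1 s3 s3 on 5 strands reduces by inverse Markov moves (closure unchanged at each step):
  Deconjugate: the word is γ·β·γ⁻¹ with γ = s3^-1 s3^-1 (prefix) and γ⁻¹ = s3 s3 (suffix); strip both.
  Destabilize: the word has the form β·s4^-1 where s4^-1 occurs only as the final letter (β ∈ B_4); drop it and the last strand → 4 strands.
  Destabilize: the word has the form β·s3^-1 where s3^-1 occurs only as the final letter (β ∈ B_3); drop it and the last strand → 3 strands.
Reduced to β = s2^-1 s2^-1 s1^-1 s1^-1 s1^-1 s2^-1 on 3 strands, 6 crossings.
Compute on β:
Braid: s2^-1 s2^-1 s1^-1 s1^-1 s1^-1 s2^-1 on 3 strands, 6 crossings.
Writhe w = (#positive) - (#negative) = 0 - 6 = -6.
Computing the Kauffman bracket via state sum. There are 2^6 = 64 states.
Each crossing splits two ways (0=vertical, 1=horizontal). The state's weight is A^(#A-smoothings - #B-smoothings) * d^(loops - 1).
Tabulate the states by total A-exponent and number of loops L (A-exp: L × count):
  A^6: L=5 ×1
  A^4: L=4 ×6
  A^2: L=3 ×15
  A^0: L=2 ×18, L=4 ×2
  A^-2: L=1 ×9, L=3 ×6
  A^-4: L=2 ×6
  A^-6: L=3 ×1
Each group contributes A^e * Σ count * d^(L-1):
Powers of d = -A^2 - A^-2: d^2 = A^4 + 2 + A^-4; d^3 = -A^6 - 3*A^2 - 3*A^-2 - A^-6; d^4 = A^8 + 4*A^4 + 6 + 4*A^-4 + A^-8.
  A^6 * (d^4) = A^14 + 4*A^10 + 6*A^6 + 4*A^2 + A^-2
  A^4 * (6*d^3) = -6*A^10 - 18*A^6 - 18*A^2 - 6*A^-2
  A^2 * (15*d^2) = 15*A^6 + 30*A^2 + 15*A^-2
  A^0 * (18*d + 2*d^3) = -2*A^6 - 24*A^2 - 24*A^-2 - 2*A^-6
  A^-2 * (9 + 6*d^2) = 6*A^2 + 21*A^-2 + 6*A^-6
  A^-4 * (6*d) = -6*A^-2 - 6*A^-6
  A^-6 * (d^2) = A^-2 + 2*A^-6 + A^-10
Summing the groups: <K> = A^14 - 2*A^10 + A^6 - 2*A^2 + 2*A^-2 + A^-10
Normalise by the writhe: (-A^3)^(-w) = (-A^3)^(6) = A^18, so f(A) = A^18 * <K> = A^32 - 2*A^28 + A^24 - 2*A^20 + 2*A^16 + A^8.
Substitute A = t^(-1/4), i.e. A^e → t^(-e/4): V(t) = t^-2 + 2*t^-4 - 2*t^-5 + t^-6 - 2*t^-7 + t^-8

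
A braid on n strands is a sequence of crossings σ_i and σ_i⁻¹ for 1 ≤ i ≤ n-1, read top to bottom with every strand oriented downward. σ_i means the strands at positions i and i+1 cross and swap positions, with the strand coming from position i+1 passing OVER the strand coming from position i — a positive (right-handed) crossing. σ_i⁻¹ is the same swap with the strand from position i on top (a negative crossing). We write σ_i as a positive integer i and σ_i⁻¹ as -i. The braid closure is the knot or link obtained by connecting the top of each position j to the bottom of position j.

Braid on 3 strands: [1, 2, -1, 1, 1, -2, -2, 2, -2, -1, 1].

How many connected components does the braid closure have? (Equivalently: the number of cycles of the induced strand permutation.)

2

Derivation:
Track the strand permutation on 3 strands, starting from identity.
  step 1: s1 swaps positions 1,2 -> [2 1 3]
  step 2: s2 swaps positions 2,3 -> [2 3 1]
  step 3: s1^-1 swaps positions 1,2 -> [3 2 1]
  step 4: s1 swaps positions 1,2 -> [2 3 1]
  step 5: s1 swaps positions 1,2 -> [3 2 1]
  step 6: s2^-1 swaps positions 2,3 -> [3 1 2]
  step 7: s2^-1 swaps positions 2,3 -> [3 2 1]
  step 8: s2 swaps positions 2,3 -> [3 1 2]
  step 9: s2^-1 swaps positions 2,3 -> [3 2 1]
  step 10: s1^-1 swaps positions 1,2 -> [2 3 1]
  step 11: s1 swaps positions 1,2 -> [3 2 1]
Final permutation (position -> original strand): [3 2 1]
Closure components = cycle count of this permutation = 2.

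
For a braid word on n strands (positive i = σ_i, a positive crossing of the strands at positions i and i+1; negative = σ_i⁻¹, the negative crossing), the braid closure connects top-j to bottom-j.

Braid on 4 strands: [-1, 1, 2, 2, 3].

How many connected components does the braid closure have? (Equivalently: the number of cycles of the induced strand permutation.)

Track the strand permutation on 4 strands, starting from identity.
  step 1: s1^-1 swaps positions 1,2 -> [2 1 3 4]
  step 2: s1 swaps positions 1,2 -> [1 2 3 4]
  step 3: s2 swaps positions 2,3 -> [1 3 2 4]
  step 4: s2 swaps positions 2,3 -> [1 2 3 4]
  step 5: s3 swaps positions 3,4 -> [1 2 4 3]
Final permutation (position -> original strand): [1 2 4 3]
Closure components = cycle count of this permutation = 3.

Answer: 3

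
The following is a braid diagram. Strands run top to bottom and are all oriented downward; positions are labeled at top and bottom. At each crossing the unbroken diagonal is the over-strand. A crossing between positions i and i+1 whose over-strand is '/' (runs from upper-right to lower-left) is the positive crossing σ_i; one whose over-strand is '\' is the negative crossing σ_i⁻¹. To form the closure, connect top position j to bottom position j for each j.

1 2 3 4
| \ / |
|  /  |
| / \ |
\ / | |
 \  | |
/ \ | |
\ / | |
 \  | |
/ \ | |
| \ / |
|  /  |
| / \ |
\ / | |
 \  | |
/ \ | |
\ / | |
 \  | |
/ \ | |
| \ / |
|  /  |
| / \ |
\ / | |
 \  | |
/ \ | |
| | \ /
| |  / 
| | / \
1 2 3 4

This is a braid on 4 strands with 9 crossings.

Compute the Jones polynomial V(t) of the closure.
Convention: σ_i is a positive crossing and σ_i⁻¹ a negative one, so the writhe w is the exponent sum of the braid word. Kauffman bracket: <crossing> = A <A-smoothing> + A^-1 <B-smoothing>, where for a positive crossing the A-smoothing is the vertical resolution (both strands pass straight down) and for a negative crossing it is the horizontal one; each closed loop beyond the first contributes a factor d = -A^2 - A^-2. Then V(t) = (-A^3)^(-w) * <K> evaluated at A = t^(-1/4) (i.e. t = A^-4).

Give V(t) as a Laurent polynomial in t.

-t^2 + 3*t - 4 + 6*t^-1 - 6*t^-2 + 6*t^-3 - 5*t^-4 + 3*t^-5 - t^-6

Derivation:
Reading the diagram top to bottom ('/'-over between positions i,i+1 = s_i, '\'-over = s_i^-1): braid word = s2 s1^-1 s1^-1 s2 s1^-1 s1^-1 s2 s1^-1 s3.
The presented braid s2 s1^-1 s1^-1 s2 s1^-1 s1^-1 s2 s1^-1 s3 on 4 strands reduces by inverse Markov moves (closure unchanged at each step):
  Destabilize: the word has the form β·s3 where s3 occurs only as the final letter (β ∈ B_3); drop it and the last strand → 3 strands.
Reduced to β = s2 s1^-1 s1^-1 s2 s1^-1 s1^-1 s2 s1^-1 on 3 strands, 8 crossings.
Compute on β:
Braid: s2 s1^-1 s1^-1 s2 s1^-1 s1^-1 s2 s1^-1 on 3 strands, 8 crossings.
Writhe w = (#positive) - (#negative) = 3 - 5 = -2.
Computing the Kauffman bracket via state sum. There are 2^8 = 256 states.
Smooth each crossing (0=||, 1=⌣⌢); contribution A^(Σ sign_k(1-2s_k)) * d^(L-1).
Tabulate the states by total A-exponent and number of loops L (A-exp: L × count):
  A^8: L=6 ×1
  A^6: L=5 ×8
  A^4: L=4 ×28
  A^2: L=3 ×55, L=5 ×1
  A^0: L=2 ×63, L=4 ×7
  A^-2: L=1 ×35, L=3 ×21
  A^-4: L=2 ×26, L=4 ×2
  A^-6: L=3 ×8
  A^-8: L=4 ×1
Each group contributes A^e * Σ count * d^(L-1):
Powers of d = -A^2 - A^-2: d^2 = A^4 + 2 + A^-4; d^3 = -A^6 - 3*A^2 - 3*A^-2 - A^-6; d^4 = A^8 + 4*A^4 + 6 + 4*A^-4 + A^-8; d^5 = -A^10 - 5*A^6 - 10*A^2 - 10*A^-2 - 5*A^-6 - A^-10.
  A^8 * (d^5) = -A^18 - 5*A^14 - 10*A^10 - 10*A^6 - 5*A^2 - A^-2
  A^6 * (8*d^4) = 8*A^14 + 32*A^10 + 48*A^6 + 32*A^2 + 8*A^-2
  A^4 * (28*d^3) = -28*A^10 - 84*A^6 - 84*A^2 - 28*A^-2
  A^2 * (55*d^2 + d^4) = A^10 + 59*A^6 + 116*A^2 + 59*A^-2 + A^-6
  A^0 * (63*d + 7*d^3) = -7*A^6 - 84*A^2 - 84*A^-2 - 7*A^-6
  A^-2 * (35 + 21*d^2) = 21*A^2 + 77*A^-2 + 21*A^-6
  A^-4 * (26*d + 2*d^3) = -2*A^2 - 32*A^-2 - 32*A^-6 - 2*A^-10
  A^-6 * (8*d^2) = 8*A^-2 + 16*A^-6 + 8*A^-10
  A^-8 * (d^3) = -A^-2 - 3*A^-6 - 3*A^-10 - A^-14
Summing the groups: <K> = -A^18 + 3*A^14 - 5*A^10 + 6*A^6 - 6*A^2 + 6*A^-2 - 4*A^-6 + 3*A^-10 - A^-14
Normalise by the writhe: (-A^3)^(-w) = (-A^3)^(2) = A^6, so f(A) = A^6 * <K> = -A^24 + 3*A^20 - 5*A^16 + 6*A^12 - 6*A^8 + 6*A^4 - 4 + 3*A^-4 - A^-8.
Substitute A = t^(-1/4), i.e. A^e → t^(-e/4): V(t) = -t^2 + 3*t - 4 + 6*t^-1 - 6*t^-2 + 6*t^-3 - 5*t^-4 + 3*t^-5 - t^-6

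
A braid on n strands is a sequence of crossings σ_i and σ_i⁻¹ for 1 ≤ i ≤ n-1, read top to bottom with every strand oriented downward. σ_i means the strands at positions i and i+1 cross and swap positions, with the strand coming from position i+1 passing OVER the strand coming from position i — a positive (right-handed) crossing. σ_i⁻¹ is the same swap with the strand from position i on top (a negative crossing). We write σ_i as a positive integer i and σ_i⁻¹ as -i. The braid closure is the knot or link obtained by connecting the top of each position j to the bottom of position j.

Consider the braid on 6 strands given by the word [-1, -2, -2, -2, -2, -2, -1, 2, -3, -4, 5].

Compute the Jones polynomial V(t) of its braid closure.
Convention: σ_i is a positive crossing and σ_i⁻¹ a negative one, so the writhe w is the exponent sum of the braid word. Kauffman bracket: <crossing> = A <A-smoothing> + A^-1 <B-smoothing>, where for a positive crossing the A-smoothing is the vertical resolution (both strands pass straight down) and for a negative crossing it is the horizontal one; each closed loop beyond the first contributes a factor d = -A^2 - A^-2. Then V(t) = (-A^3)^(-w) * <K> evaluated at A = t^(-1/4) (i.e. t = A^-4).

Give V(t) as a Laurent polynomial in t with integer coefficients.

The presented braid s1^-1 s2^-1 s2^-1 s2^-1 s2^-1 s2^-1 s1^-1 s2 s3^-1 s4^-1 s5 on 6 strands reduces by inverse Markov moves (closure unchanged at each step):
  Destabilize: the word has the form β·s5 where s5 occurs only as the final letter (β ∈ B_5); drop it and the last strand → 5 strands.
  Destabilize: the word has the form β·s4^-1 where s4^-1 occurs only as the final letter (β ∈ B_4); drop it and the last strand → 4 strands.
  Destabilize: the word has the form β·s3^-1 where s3^-1 occurs only as the final letter (β ∈ B_3); drop it and the last strand → 3 strands.
Reduced to β = s1^-1 s2^-1 s2^-1 s2^-1 s2^-1 s2^-1 s1^-1 s2 on 3 strands, 8 crossings.
Compute on β:
Braid: s1^-1 s2^-1 s2^-1 s2^-1 s2^-1 s2^-1 s1^-1 s2 on 3 strands, 8 crossings.
Writhe w = (#positive) - (#negative) = 1 - 7 = -6.
Computing the Kauffman bracket via state sum. There are 2^8 = 256 states.
For each crossing: s=0 is the vertical smoothing, s=1 horizontal. Crossing k contributes A^(sign_k * (1 - 2*s_k)); loop factor d = -A^2 - A^-2.
Tabulate the states by total A-exponent and number of loops L (A-exp: L × count):
  A^8: L=6 ×1
  A^6: L=5 ×8
  A^4: L=4 ×25, L=6 ×3
  A^2: L=3 ×40, L=5 ×15, L=7 ×1
  A^0: L=2 ×35, L=4 ×30, L=6 ×5
  A^-2: L=1 ×15, L=3 ×31, L=5 ×10
  A^-4: L=2 ×18, L=4 ×10
  A^-6: L=1 ×2, L=3 ×6
  A^-8: L=2 ×1
Each group contributes A^e * Σ count * d^(L-1):
Powers of d = -A^2 - A^-2: d^2 = A^4 + 2 + A^-4; d^3 = -A^6 - 3*A^2 - 3*A^-2 - A^-6; d^4 = A^8 + 4*A^4 + 6 + 4*A^-4 + A^-8; d^5 = -A^10 - 5*A^6 - 10*A^2 - 10*A^-2 - 5*A^-6 - A^-10; d^6 = A^12 + 6*A^8 + 15*A^4 + 20 + 15*A^-4 + 6*A^-8 + A^-12.
  A^8 * (d^5) = -A^18 - 5*A^14 - 10*A^10 - 10*A^6 - 5*A^2 - A^-2
  A^6 * (8*d^4) = 8*A^14 + 32*A^10 + 48*A^6 + 32*A^2 + 8*A^-2
  A^4 * (25*d^3 + 3*d^5) = -3*A^14 - 40*A^10 - 105*A^6 - 105*A^2 - 40*A^-2 - 3*A^-6
  A^2 * (40*d^2 + 15*d^4 + d^6) = A^14 + 21*A^10 + 115*A^6 + 190*A^2 + 115*A^-2 + 21*A^-6 + A^-10
  A^0 * (35*d + 30*d^3 + 5*d^5) = -5*A^10 - 55*A^6 - 175*A^2 - 175*A^-2 - 55*A^-6 - 5*A^-10
  A^-2 * (15 + 31*d^2 + 10*d^4) = 10*A^6 + 71*A^2 + 137*A^-2 + 71*A^-6 + 10*A^-10
  A^-4 * (18*d + 10*d^3) = -10*A^2 - 48*A^-2 - 48*A^-6 - 10*A^-10
  A^-6 * (2 + 6*d^2) = 6*A^-2 + 14*A^-6 + 6*A^-10
  A^-8 * (d) = -A^-6 - A^-10
Summing the groups: <K> = -A^18 + A^14 - 2*A^10 + 3*A^6 - 2*A^2 + 2*A^-2 - A^-6 + A^-10
Normalise by the writhe: (-A^3)^(-w) = (-A^3)^(6) = A^18, so f(A) = A^18 * <K> = -A^36 + A^32 - 2*A^28 + 3*A^24 - 2*A^20 + 2*A^16 - A^12 + A^8.
Substitute A = t^(-1/4), i.e. A^e → t^(-e/4): V(t) = t^-2 - t^-3 + 2*t^-4 - 2*t^-5 + 3*t^-6 - 2*t^-7 + t^-8 - t^-9

Answer: t^-2 - t^-3 + 2*t^-4 - 2*t^-5 + 3*t^-6 - 2*t^-7 + t^-8 - t^-9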